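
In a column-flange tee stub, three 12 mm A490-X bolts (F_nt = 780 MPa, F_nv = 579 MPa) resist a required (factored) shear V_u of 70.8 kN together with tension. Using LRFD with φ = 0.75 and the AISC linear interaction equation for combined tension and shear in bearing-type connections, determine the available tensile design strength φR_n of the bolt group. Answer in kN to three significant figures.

163 kN

A_b = π·12²/4 = 113.1 mm²; f_rv = 70.8 × 1000 / (3 × 113.1) = 208.7 MPa.
F'_nt = 1.3 F_nt − (F_nt / φF_nv) f_rv = 1.3·780 − (780/(0.75·579))·208.7 = 639.2 MPa, capped at F_nt → F'_nt = 639.2 MPa.
R_n = F'_nt · A_b · n = 639.2 × 113.1 × 3 / 1000 = 216.9 kN.
Design strength φR_n = 0.75 × 216.9 = 163 kN.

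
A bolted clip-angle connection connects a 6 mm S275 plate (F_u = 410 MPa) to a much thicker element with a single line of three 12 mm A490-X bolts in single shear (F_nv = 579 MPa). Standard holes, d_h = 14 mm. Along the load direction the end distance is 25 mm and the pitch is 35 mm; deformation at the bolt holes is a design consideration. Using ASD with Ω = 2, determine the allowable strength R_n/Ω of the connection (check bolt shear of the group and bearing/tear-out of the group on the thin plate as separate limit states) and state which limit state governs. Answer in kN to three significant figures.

Bolt shear: A_b = π·12²/4 = 113.1 mm²; R_n = 579 × 113.1 × 3 × 1 / 1000 = 196.5 kN → 196.5 / 2 = 98.2 kN.
Bearing (1.2 l_c t F_u ≤ 2.4 d t F_u): upper limit = 2.4·12·6·410 / 1000 = 70.85 kN.
  Edge l_c = 25 − 14/2 = 18 → r_n = 53.14 kN; interior l_c = 35 − 14 = 21 → r_n = 61.99 kN.
  R_n,bearing = 1·53.14 + 2·61.99 = 177.1 kN → 177.1 / 2 = 88.6 kN.
Bearing governs: 88.6 kN.

88.6 kN (bearing governs)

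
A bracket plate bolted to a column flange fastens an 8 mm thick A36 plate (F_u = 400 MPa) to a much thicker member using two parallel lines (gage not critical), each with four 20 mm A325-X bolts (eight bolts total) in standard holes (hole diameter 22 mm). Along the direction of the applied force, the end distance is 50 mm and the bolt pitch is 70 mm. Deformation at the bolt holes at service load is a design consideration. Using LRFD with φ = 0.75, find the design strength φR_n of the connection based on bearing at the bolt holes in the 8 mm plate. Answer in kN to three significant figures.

Per bolt r_n = 1.2 l_c t F_u ≤ 2.4 d t F_u; upper limit = 2.4 × 20 × 8 × 400 / 1000 = 153.6 kN.
Edge bolt: l_c = 50 − 22/2 = 39 mm → 1.2 × 39 × 8 × 400 / 1000 = 149.8 → r_n = 149.8 kN.
Interior bolts: l_c = 70 − 22 = 48 mm → 1.2 × 48 × 8 × 400 / 1000 = 184.3 → r_n = 153.6 kN.
R_n = 2 × 149.8 + 6 × 153.6 = 1221 kN.
Design strength φR_n = 0.75 × 1221 = 916 kN.

916 kN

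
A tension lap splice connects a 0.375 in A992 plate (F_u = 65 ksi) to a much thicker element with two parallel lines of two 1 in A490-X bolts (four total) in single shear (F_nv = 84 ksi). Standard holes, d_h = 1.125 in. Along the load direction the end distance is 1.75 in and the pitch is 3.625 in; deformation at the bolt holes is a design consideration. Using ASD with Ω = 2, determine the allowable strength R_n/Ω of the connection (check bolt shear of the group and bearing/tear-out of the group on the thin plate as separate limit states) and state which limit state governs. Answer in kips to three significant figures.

Bolt shear: A_b = π·1²/4 = 0.7854 in²; R_n = 84 × 0.7854 × 4 × 1 = 263.9 kips → 263.9 / 2 = 132 kips.
Bearing (1.2 l_c t F_u ≤ 2.4 d t F_u): upper limit = 2.4·1·0.375·65 = 58.5 kips.
  Edge l_c = 1.75 − 1.125/2 = 1.188 → r_n = 34.73 kips; interior l_c = 3.625 − 1.125 = 2.5 → r_n = 58.5 kips.
  R_n,bearing = 2·34.73 + 2·58.5 = 186.5 kips → 186.5 / 2 = 93.2 kips.
Bearing governs: 93.2 kips.

93.2 kips (bearing governs)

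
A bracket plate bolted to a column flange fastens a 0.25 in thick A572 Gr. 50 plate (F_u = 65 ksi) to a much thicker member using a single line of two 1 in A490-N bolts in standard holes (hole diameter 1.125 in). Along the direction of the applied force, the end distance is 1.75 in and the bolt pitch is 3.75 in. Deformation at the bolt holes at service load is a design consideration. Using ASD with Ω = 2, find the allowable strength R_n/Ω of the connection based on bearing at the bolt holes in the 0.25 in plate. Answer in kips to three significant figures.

31.1 kips

Per bolt r_n = 1.2 l_c t F_u ≤ 2.4 d t F_u; upper limit = 2.4 × 1 × 0.25 × 65 = 39 kips.
Edge bolt: l_c = 1.75 − 1.125/2 = 1.188 in → 1.2 × 1.188 × 0.25 × 65 = 23.16 → r_n = 23.16 kips.
Interior bolts: l_c = 3.75 − 1.125 = 2.625 in → 1.2 × 2.625 × 0.25 × 65 = 51.19 → r_n = 39 kips.
R_n = 1 × 23.16 + 1 × 39 = 62.16 kips.
Allowable strength R_n/Ω = 62.16 / 2 = 31.1 kips.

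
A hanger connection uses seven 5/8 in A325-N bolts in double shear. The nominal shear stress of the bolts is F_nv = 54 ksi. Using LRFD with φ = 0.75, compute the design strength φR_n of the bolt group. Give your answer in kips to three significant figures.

A_b = π × 0.625² / 4 = 0.3068 in².
R_n = F_nv · A_b · n · n_s = 54 × 0.3068 × 7 × 2 = 231.9 kips.
Design strength φR_n = 0.75 × 231.9 = 174 kips.

174 kips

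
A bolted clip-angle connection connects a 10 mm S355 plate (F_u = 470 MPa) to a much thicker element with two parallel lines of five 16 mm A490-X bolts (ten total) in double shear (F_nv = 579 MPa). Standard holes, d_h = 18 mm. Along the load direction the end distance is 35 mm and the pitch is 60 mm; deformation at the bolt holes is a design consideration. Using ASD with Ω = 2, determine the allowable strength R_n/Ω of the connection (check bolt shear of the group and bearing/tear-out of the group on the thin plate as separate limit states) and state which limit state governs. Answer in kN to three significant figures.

869 kN (bearing governs)

Bolt shear: A_b = π·16²/4 = 201.1 mm²; R_n = 579 × 201.1 × 10 × 2 / 1000 = 2328 kN → 2328 / 2 = 1160 kN.
Bearing (1.2 l_c t F_u ≤ 2.4 d t F_u): upper limit = 2.4·16·10·470 / 1000 = 180.5 kN.
  Edge l_c = 35 − 18/2 = 26 → r_n = 146.6 kN; interior l_c = 60 − 18 = 42 → r_n = 180.5 kN.
  R_n,bearing = 2·146.6 + 8·180.5 = 1737 kN → 1737 / 2 = 869 kN.
Bearing governs: 869 kN.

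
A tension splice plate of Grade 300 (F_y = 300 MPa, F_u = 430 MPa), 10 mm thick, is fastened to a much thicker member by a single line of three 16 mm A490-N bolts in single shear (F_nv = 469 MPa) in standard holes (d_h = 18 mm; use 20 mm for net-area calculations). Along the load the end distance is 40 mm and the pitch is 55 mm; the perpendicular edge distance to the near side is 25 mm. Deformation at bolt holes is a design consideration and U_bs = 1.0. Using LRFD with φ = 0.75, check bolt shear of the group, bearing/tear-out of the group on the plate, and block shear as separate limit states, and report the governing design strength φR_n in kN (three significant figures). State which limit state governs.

212 kN (bolt shear governs)

Bolt shear: A_b = π·16²/4 = 201.1 mm²; R_n = 469 × 201.1 × 3 × 1 / 1000 = 282.9 kN → 0.75 × 282.9 = 212 kN.
Bearing: edge l_c = 31, r_n = 160 kN; interior l_c = 37, r_n = 165.1 kN; R_n = 160 + 2·165.1 = 490.2 kN → 368 kN.
Block shear: A_gv = 1500, A_nv = 1000, A_nt = 150 mm²; R_n = min(0.6F_uA_nv, 0.6F_yA_gv) + U_bs·F_u·A_nt = 322.5 kN → 242 kN.
Bolt shear governs: 212 kN.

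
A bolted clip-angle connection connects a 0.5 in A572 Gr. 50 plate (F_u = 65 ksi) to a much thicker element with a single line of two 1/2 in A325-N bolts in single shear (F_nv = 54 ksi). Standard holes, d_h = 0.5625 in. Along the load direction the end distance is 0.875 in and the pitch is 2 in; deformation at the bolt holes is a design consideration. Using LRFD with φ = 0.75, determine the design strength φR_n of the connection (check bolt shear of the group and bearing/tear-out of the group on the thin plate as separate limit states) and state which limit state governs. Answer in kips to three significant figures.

15.9 kips (bolt shear governs)

Bolt shear: A_b = π·0.5²/4 = 0.1963 in²; R_n = 54 × 0.1963 × 2 × 1 = 21.21 kips → 0.75 × 21.21 = 15.9 kips.
Bearing (1.2 l_c t F_u ≤ 2.4 d t F_u): upper limit = 2.4·0.5·0.5·65 = 39 kips.
  Edge l_c = 0.875 − 0.5625/2 = 0.5938 → r_n = 23.16 kips; interior l_c = 2 − 0.5625 = 1.438 → r_n = 39 kips.
  R_n,bearing = 1·23.16 + 1·39 = 62.16 kips → 0.75 × 62.16 = 46.6 kips.
Bolt shear governs: 15.9 kips.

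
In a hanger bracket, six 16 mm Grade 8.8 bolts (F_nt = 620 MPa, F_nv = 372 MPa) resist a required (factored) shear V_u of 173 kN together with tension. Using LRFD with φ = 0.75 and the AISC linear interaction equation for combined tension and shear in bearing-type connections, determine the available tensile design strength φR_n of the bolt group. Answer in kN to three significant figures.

A_b = π·16²/4 = 201.1 mm²; f_rv = 173 × 1000 / (6 × 201.1) = 143.4 MPa.
F'_nt = 1.3 F_nt − (F_nt / φF_nv) f_rv = 1.3·620 − (620/(0.75·372))·143.4 = 487.3 MPa, capped at F_nt → F'_nt = 487.3 MPa.
R_n = F'_nt · A_b · n = 487.3 × 201.1 × 6 / 1000 = 587.9 kN.
Design strength φR_n = 0.75 × 587.9 = 441 kN.

441 kN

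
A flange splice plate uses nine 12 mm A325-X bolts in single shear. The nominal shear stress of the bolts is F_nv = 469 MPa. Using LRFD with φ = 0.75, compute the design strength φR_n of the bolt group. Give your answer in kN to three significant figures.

358 kN

A_b = π × 12² / 4 = 113.1 mm².
R_n = F_nv · A_b · n · n_s = 469 × 113.1 × 9 × 1 / 1000 = 477.4 kN.
Design strength φR_n = 0.75 × 477.4 = 358 kN.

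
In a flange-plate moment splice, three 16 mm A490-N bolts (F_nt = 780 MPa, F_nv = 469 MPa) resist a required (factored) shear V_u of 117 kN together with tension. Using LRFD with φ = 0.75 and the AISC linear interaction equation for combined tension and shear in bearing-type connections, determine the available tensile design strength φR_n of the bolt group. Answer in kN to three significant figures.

264 kN

A_b = π·16²/4 = 201.1 mm²; f_rv = 117 × 1000 / (3 × 201.1) = 194 MPa.
F'_nt = 1.3 F_nt − (F_nt / φF_nv) f_rv = 1.3·780 − (780/(0.75·469))·194 = 583.9 MPa, capped at F_nt → F'_nt = 583.9 MPa.
R_n = F'_nt · A_b · n = 583.9 × 201.1 × 3 / 1000 = 352.2 kN.
Design strength φR_n = 0.75 × 352.2 = 264 kN.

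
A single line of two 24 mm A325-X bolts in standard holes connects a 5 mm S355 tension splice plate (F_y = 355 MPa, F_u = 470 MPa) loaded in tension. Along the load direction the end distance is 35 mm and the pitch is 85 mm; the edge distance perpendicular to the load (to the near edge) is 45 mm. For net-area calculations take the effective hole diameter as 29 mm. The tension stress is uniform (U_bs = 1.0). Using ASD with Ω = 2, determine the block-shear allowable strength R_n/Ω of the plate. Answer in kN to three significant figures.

Shear plane L_v = 35 + 1·85 = 120 mm; A_gv = 120 × 5 = 600 mm².
A_nv = (120 − 1.5·29) × 5 = 382.5 mm².
A_nt = (45 − 0.5·29) × 5 = 152.5 mm².
0.6 F_u A_nv = 107.9 kN; 0.6 F_y A_gv = 127.8 kN → shear rupture governs the shear term.
R_n = 107.9 + 1.0 × 470 × 152.5 / 1000 = 179.5 kN.
Allowable strength R_n/Ω = 179.5 / 2 = 89.8 kN.

89.8 kN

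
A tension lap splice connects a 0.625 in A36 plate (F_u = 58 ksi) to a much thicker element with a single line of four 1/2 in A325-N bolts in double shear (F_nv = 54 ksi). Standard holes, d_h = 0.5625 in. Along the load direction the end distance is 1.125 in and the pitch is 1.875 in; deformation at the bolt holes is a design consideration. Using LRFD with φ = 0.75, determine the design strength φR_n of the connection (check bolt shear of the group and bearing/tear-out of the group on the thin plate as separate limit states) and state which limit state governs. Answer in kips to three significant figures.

63.6 kips (bolt shear governs)

Bolt shear: A_b = π·0.5²/4 = 0.1963 in²; R_n = 54 × 0.1963 × 4 × 2 = 84.82 kips → 0.75 × 84.82 = 63.6 kips.
Bearing (1.2 l_c t F_u ≤ 2.4 d t F_u): upper limit = 2.4·0.5·0.625·58 = 43.5 kips.
  Edge l_c = 1.125 − 0.5625/2 = 0.8438 → r_n = 36.7 kips; interior l_c = 1.875 − 0.5625 = 1.312 → r_n = 43.5 kips.
  R_n,bearing = 1·36.7 + 3·43.5 = 167.2 kips → 0.75 × 167.2 = 125 kips.
Bolt shear governs: 63.6 kips.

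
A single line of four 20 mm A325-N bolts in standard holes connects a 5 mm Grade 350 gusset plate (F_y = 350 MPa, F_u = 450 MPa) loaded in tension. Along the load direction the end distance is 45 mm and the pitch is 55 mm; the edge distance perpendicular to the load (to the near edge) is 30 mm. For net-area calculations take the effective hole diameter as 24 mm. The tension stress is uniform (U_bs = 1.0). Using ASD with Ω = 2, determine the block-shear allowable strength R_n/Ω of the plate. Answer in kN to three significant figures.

Shear plane L_v = 45 + 3·55 = 210 mm; A_gv = 210 × 5 = 1050 mm².
A_nv = (210 − 3.5·24) × 5 = 630 mm².
A_nt = (30 − 0.5·24) × 5 = 90 mm².
0.6 F_u A_nv = 170.1 kN; 0.6 F_y A_gv = 220.5 kN → shear rupture governs the shear term.
R_n = 170.1 + 1.0 × 450 × 90 / 1000 = 210.6 kN.
Allowable strength R_n/Ω = 210.6 / 2 = 105 kN.

105 kN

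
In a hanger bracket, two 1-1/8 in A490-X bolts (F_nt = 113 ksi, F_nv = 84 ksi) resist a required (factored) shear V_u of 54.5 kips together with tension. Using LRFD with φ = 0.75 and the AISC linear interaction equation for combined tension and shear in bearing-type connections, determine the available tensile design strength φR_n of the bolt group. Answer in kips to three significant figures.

146 kips

A_b = π·1.125²/4 = 0.994 in²; f_rv = 54.5 / (2 × 0.994) = 27.41 ksi.
F'_nt = 1.3 F_nt − (F_nt / φF_nv) f_rv = 1.3·113 − (113/(0.75·84))·27.41 = 97.73 ksi, capped at F_nt → F'_nt = 97.73 ksi.
R_n = F'_nt · A_b · n = 97.73 × 0.994 × 2 = 194.3 kips.
Design strength φR_n = 0.75 × 194.3 = 146 kips.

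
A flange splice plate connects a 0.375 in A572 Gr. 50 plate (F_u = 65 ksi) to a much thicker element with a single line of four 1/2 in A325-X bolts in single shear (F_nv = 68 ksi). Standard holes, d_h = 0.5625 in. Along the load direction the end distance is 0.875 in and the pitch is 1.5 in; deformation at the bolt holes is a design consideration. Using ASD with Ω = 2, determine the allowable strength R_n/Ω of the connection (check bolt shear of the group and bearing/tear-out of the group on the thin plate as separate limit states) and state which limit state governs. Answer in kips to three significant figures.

Bolt shear: A_b = π·0.5²/4 = 0.1963 in²; R_n = 68 × 0.1963 × 4 × 1 = 53.41 kips → 53.41 / 2 = 26.7 kips.
Bearing (1.2 l_c t F_u ≤ 2.4 d t F_u): upper limit = 2.4·0.5·0.375·65 = 29.25 kips.
  Edge l_c = 0.875 − 0.5625/2 = 0.5938 → r_n = 17.37 kips; interior l_c = 1.5 − 0.5625 = 0.9375 → r_n = 27.42 kips.
  R_n,bearing = 1·17.37 + 3·27.42 = 99.63 kips → 99.63 / 2 = 49.8 kips.
Bolt shear governs: 26.7 kips.

26.7 kips (bolt shear governs)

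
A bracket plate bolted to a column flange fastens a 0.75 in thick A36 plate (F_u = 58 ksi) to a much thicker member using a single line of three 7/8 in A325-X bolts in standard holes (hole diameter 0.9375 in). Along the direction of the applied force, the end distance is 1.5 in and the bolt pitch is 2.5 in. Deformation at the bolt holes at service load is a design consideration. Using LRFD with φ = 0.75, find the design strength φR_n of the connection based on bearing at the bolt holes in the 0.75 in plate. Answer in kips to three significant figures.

163 kips

Per bolt r_n = 1.2 l_c t F_u ≤ 2.4 d t F_u; upper limit = 2.4 × 0.875 × 0.75 × 58 = 91.35 kips.
Edge bolt: l_c = 1.5 − 0.9375/2 = 1.031 in → 1.2 × 1.031 × 0.75 × 58 = 53.83 → r_n = 53.83 kips.
Interior bolts: l_c = 2.5 − 0.9375 = 1.562 in → 1.2 × 1.562 × 0.75 × 58 = 81.56 → r_n = 81.56 kips.
R_n = 1 × 53.83 + 2 × 81.56 = 217 kips.
Design strength φR_n = 0.75 × 217 = 163 kips.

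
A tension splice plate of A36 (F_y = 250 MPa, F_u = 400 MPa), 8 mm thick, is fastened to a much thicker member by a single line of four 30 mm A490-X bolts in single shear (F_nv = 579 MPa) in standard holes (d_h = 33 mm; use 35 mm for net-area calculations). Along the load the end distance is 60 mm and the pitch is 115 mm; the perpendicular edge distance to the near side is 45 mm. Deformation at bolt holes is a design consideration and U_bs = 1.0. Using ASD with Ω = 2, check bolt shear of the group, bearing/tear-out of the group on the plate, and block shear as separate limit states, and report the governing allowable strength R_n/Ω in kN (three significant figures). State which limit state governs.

287 kN (block shear governs)

Bolt shear: A_b = π·30²/4 = 706.9 mm²; R_n = 579 × 706.9 × 4 × 1 / 1000 = 1637 kN → 1637 / 2 = 819 kN.
Bearing: edge l_c = 43.5, r_n = 167 kN; interior l_c = 82, r_n = 230.4 kN; R_n = 167 + 3·230.4 = 858.2 kN → 429 kN.
Block shear: A_gv = 3240, A_nv = 2260, A_nt = 220 mm²; R_n = min(0.6F_uA_nv, 0.6F_yA_gv) + U_bs·F_u·A_nt = 574 kN → 287 kN.
Block shear governs: 287 kN.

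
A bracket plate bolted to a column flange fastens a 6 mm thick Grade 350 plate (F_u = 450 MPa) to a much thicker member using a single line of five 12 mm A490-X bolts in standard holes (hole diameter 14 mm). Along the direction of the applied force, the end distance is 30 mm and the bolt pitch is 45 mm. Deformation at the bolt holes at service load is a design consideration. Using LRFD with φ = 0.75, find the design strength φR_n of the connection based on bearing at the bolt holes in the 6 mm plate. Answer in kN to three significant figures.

Per bolt r_n = 1.2 l_c t F_u ≤ 2.4 d t F_u; upper limit = 2.4 × 12 × 6 × 450 / 1000 = 77.76 kN.
Edge bolt: l_c = 30 − 14/2 = 23 mm → 1.2 × 23 × 6 × 450 / 1000 = 74.52 → r_n = 74.52 kN.
Interior bolts: l_c = 45 − 14 = 31 mm → 1.2 × 31 × 6 × 450 / 1000 = 100.4 → r_n = 77.76 kN.
R_n = 1 × 74.52 + 4 × 77.76 = 385.6 kN.
Design strength φR_n = 0.75 × 385.6 = 289 kN.

289 kN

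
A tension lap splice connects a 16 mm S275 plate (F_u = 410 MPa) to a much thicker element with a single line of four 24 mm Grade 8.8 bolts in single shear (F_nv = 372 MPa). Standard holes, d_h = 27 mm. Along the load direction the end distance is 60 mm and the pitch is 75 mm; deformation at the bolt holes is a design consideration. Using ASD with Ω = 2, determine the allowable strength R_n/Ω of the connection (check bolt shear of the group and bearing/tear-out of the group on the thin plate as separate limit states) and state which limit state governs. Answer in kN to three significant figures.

337 kN (bolt shear governs)

Bolt shear: A_b = π·24²/4 = 452.4 mm²; R_n = 372 × 452.4 × 4 × 1 / 1000 = 673.2 kN → 673.2 / 2 = 337 kN.
Bearing (1.2 l_c t F_u ≤ 2.4 d t F_u): upper limit = 2.4·24·16·410 / 1000 = 377.9 kN.
  Edge l_c = 60 − 27/2 = 46.5 → r_n = 366 kN; interior l_c = 75 − 27 = 48 → r_n = 377.9 kN.
  R_n,bearing = 1·366 + 3·377.9 = 1500 kN → 1500 / 2 = 750 kN.
Bolt shear governs: 337 kN.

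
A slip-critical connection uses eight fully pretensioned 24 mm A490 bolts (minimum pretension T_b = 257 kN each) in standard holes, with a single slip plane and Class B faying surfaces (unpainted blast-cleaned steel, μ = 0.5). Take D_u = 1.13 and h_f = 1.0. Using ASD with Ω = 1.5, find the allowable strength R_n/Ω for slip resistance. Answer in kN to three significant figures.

R_n = μ · D_u · h_f · T_b · n_s · n_b = 0.5 × 1.13 × 1.0 × 257 × 1 × 8 = 1162 kN.
Allowable strength R_n/Ω = 1162 / 1.5 = 774 kN.

774 kN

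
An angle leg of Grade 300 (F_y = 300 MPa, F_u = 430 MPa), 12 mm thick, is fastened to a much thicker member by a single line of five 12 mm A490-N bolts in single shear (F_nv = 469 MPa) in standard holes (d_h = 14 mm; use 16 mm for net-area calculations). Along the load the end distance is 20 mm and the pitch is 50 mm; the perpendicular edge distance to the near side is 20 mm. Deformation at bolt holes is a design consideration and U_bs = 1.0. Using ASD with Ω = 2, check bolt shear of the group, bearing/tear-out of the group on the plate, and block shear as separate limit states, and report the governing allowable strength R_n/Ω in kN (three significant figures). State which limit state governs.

133 kN (bolt shear governs)

Bolt shear: A_b = π·12²/4 = 113.1 mm²; R_n = 469 × 113.1 × 5 × 1 / 1000 = 265.2 kN → 265.2 / 2 = 133 kN.
Bearing: edge l_c = 13, r_n = 80.5 kN; interior l_c = 36, r_n = 148.6 kN; R_n = 80.5 + 4·148.6 = 674.9 kN → 337 kN.
Block shear: A_gv = 2640, A_nv = 1776, A_nt = 144 mm²; R_n = min(0.6F_uA_nv, 0.6F_yA_gv) + U_bs·F_u·A_nt = 520.1 kN → 260 kN.
Bolt shear governs: 133 kN.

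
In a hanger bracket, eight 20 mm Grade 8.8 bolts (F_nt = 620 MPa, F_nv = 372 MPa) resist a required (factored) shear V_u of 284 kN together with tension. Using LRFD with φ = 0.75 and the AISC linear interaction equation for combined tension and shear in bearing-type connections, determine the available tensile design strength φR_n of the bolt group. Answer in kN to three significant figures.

A_b = π·20²/4 = 314.2 mm²; f_rv = 284 × 1000 / (8 × 314.2) = 113 MPa.
F'_nt = 1.3 F_nt − (F_nt / φF_nv) f_rv = 1.3·620 − (620/(0.75·372))·113 = 554.9 MPa, capped at F_nt → F'_nt = 554.9 MPa.
R_n = F'_nt · A_b · n = 554.9 × 314.2 × 8 / 1000 = 1395 kN.
Design strength φR_n = 0.75 × 1395 = 1050 kN.

1050 kN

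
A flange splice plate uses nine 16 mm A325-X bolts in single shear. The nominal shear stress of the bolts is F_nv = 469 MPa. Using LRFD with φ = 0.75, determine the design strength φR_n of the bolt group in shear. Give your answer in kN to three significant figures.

637 kN

A_b = π × 16² / 4 = 201.1 mm².
R_n = F_nv · A_b · n · n_s = 469 × 201.1 × 9 × 1 / 1000 = 848.7 kN.
Design strength φR_n = 0.75 × 848.7 = 637 kN.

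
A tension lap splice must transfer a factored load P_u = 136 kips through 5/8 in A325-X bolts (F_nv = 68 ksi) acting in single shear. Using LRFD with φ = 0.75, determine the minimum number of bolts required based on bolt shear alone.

A_b = π·0.625²/4 = 0.3068 in².
Per-bolt design strength φR_n = 0.75 × 68 × 0.3068 × 1 = 15.65 kips.
n ≥ 136 / 15.65 = 8.692 → use 9 bolts.

9 bolts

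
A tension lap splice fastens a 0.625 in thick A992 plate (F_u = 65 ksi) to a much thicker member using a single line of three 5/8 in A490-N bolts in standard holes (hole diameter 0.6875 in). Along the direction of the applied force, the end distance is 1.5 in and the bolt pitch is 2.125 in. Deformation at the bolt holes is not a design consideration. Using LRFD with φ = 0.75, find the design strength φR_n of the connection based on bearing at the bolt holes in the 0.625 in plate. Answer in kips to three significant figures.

Per bolt r_n = 1.5 l_c t F_u ≤ 3.0 d t F_u; upper limit = 3.0 × 0.625 × 0.625 × 65 = 76.17 kips.
Edge bolt: l_c = 1.5 − 0.6875/2 = 1.156 in → 1.5 × 1.156 × 0.625 × 65 = 70.46 → r_n = 70.46 kips.
Interior bolts: l_c = 2.125 − 0.6875 = 1.438 in → 1.5 × 1.438 × 0.625 × 65 = 87.6 → r_n = 76.17 kips.
R_n = 1 × 70.46 + 2 × 76.17 = 222.8 kips.
Design strength φR_n = 0.75 × 222.8 = 167 kips.

167 kips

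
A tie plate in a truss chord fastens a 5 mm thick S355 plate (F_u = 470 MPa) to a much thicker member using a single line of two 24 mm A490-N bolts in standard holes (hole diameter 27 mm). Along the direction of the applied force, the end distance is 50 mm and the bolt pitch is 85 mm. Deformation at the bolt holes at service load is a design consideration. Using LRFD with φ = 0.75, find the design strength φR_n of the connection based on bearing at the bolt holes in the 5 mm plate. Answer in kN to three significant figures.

179 kN

Per bolt r_n = 1.2 l_c t F_u ≤ 2.4 d t F_u; upper limit = 2.4 × 24 × 5 × 470 / 1000 = 135.4 kN.
Edge bolt: l_c = 50 − 27/2 = 36.5 mm → 1.2 × 36.5 × 5 × 470 / 1000 = 102.9 → r_n = 102.9 kN.
Interior bolts: l_c = 85 − 27 = 58 mm → 1.2 × 58 × 5 × 470 / 1000 = 163.6 → r_n = 135.4 kN.
R_n = 1 × 102.9 + 1 × 135.4 = 238.3 kN.
Design strength φR_n = 0.75 × 238.3 = 179 kN.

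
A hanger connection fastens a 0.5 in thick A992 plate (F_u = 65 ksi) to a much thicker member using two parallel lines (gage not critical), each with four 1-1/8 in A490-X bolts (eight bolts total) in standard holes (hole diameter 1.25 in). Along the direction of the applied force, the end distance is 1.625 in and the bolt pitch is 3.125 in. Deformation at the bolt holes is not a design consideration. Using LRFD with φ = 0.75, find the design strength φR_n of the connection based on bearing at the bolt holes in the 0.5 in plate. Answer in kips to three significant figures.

484 kips

Per bolt r_n = 1.5 l_c t F_u ≤ 3.0 d t F_u; upper limit = 3.0 × 1.125 × 0.5 × 65 = 109.7 kips.
Edge bolt: l_c = 1.625 − 1.25/2 = 1 in → 1.5 × 1 × 0.5 × 65 = 48.75 → r_n = 48.75 kips.
Interior bolts: l_c = 3.125 − 1.25 = 1.875 in → 1.5 × 1.875 × 0.5 × 65 = 91.41 → r_n = 91.41 kips.
R_n = 2 × 48.75 + 6 × 91.41 = 645.9 kips.
Design strength φR_n = 0.75 × 645.9 = 484 kips.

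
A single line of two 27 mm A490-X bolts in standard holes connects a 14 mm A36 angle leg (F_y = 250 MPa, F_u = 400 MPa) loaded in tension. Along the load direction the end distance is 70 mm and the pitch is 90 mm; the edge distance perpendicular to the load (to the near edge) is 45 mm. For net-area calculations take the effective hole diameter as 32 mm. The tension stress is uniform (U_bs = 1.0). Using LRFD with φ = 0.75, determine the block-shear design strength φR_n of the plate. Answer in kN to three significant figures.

Shear plane L_v = 70 + 1·90 = 160 mm; A_gv = 160 × 14 = 2240 mm².
A_nv = (160 − 1.5·32) × 14 = 1568 mm².
A_nt = (45 − 0.5·32) × 14 = 406 mm².
0.6 F_u A_nv = 376.3 kN; 0.6 F_y A_gv = 336 kN → shear yielding governs the shear term.
R_n = 336 + 1.0 × 400 × 406 / 1000 = 498.4 kN.
Design strength φR_n = 0.75 × 498.4 = 374 kN.

374 kN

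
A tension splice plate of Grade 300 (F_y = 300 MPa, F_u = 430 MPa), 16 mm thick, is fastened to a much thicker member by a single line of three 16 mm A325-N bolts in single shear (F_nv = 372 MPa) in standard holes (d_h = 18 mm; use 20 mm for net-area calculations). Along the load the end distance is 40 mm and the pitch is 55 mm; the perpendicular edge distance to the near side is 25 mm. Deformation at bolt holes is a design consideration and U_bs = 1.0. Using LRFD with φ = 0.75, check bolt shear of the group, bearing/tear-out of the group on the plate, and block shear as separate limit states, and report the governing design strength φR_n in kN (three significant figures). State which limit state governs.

168 kN (bolt shear governs)

Bolt shear: A_b = π·16²/4 = 201.1 mm²; R_n = 372 × 201.1 × 3 × 1 / 1000 = 224.4 kN → 0.75 × 224.4 = 168 kN.
Bearing: edge l_c = 31, r_n = 255.9 kN; interior l_c = 37, r_n = 264.2 kN; R_n = 255.9 + 2·264.2 = 784.3 kN → 588 kN.
Block shear: A_gv = 2400, A_nv = 1600, A_nt = 240 mm²; R_n = min(0.6F_uA_nv, 0.6F_yA_gv) + U_bs·F_u·A_nt = 516 kN → 387 kN.
Bolt shear governs: 168 kN.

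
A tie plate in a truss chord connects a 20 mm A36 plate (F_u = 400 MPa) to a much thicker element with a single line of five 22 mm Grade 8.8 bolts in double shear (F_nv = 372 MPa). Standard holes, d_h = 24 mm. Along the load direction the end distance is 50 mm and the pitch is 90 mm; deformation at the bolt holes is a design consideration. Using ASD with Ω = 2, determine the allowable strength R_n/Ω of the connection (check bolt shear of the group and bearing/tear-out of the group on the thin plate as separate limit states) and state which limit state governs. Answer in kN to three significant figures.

707 kN (bolt shear governs)

Bolt shear: A_b = π·22²/4 = 380.1 mm²; R_n = 372 × 380.1 × 5 × 2 / 1000 = 1414 kN → 1414 / 2 = 707 kN.
Bearing (1.2 l_c t F_u ≤ 2.4 d t F_u): upper limit = 2.4·22·20·400 / 1000 = 422.4 kN.
  Edge l_c = 50 − 24/2 = 38 → r_n = 364.8 kN; interior l_c = 90 − 24 = 66 → r_n = 422.4 kN.
  R_n,bearing = 1·364.8 + 4·422.4 = 2054 kN → 2054 / 2 = 1030 kN.
Bolt shear governs: 707 kN.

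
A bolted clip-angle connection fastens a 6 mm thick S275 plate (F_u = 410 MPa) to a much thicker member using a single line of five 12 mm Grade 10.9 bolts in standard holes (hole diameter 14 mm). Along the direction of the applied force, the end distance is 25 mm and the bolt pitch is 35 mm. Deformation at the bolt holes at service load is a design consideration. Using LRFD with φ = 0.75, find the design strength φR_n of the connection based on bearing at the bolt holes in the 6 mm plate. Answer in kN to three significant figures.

226 kN

Per bolt r_n = 1.2 l_c t F_u ≤ 2.4 d t F_u; upper limit = 2.4 × 12 × 6 × 410 / 1000 = 70.85 kN.
Edge bolt: l_c = 25 − 14/2 = 18 mm → 1.2 × 18 × 6 × 410 / 1000 = 53.14 → r_n = 53.14 kN.
Interior bolts: l_c = 35 − 14 = 21 mm → 1.2 × 21 × 6 × 410 / 1000 = 61.99 → r_n = 61.99 kN.
R_n = 1 × 53.14 + 4 × 61.99 = 301.1 kN.
Design strength φR_n = 0.75 × 301.1 = 226 kN.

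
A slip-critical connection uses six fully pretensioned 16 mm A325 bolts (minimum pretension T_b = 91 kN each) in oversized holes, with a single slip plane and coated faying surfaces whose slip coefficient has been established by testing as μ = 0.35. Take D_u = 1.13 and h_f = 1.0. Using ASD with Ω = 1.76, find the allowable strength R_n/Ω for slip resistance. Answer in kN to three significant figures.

R_n = μ · D_u · h_f · T_b · n_s · n_b = 0.35 × 1.13 × 1.0 × 91 × 1 × 6 = 215.9 kN.
Allowable strength R_n/Ω = 215.9 / 1.76 = 123 kN.

123 kN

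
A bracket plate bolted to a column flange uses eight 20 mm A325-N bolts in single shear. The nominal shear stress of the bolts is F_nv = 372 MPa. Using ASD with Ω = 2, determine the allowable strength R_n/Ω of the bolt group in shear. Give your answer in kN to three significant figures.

A_b = π × 20² / 4 = 314.2 mm².
R_n = F_nv · A_b · n · n_s = 372 × 314.2 × 8 × 1 / 1000 = 934.9 kN.
Allowable strength R_n/Ω = 934.9 / 2 = 467 kN.

467 kN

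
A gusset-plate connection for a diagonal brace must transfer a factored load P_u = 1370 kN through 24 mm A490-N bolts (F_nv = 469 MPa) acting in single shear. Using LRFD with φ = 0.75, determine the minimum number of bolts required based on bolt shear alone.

9 bolts

A_b = π·24²/4 = 452.4 mm².
Per-bolt design strength φR_n = 0.75 × 469 × 452.4 × 1 / 1000 = 159.1 kN.
n ≥ 1370 / 159.1 = 8.609 → use 9 bolts.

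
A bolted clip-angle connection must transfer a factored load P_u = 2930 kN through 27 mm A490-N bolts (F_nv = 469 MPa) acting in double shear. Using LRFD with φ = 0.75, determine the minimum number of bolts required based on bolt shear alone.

A_b = π·27²/4 = 572.6 mm².
Per-bolt design strength φR_n = 0.75 × 469 × 572.6 × 2 / 1000 = 402.8 kN.
n ≥ 2930 / 402.8 = 7.274 → use 8 bolts.

8 bolts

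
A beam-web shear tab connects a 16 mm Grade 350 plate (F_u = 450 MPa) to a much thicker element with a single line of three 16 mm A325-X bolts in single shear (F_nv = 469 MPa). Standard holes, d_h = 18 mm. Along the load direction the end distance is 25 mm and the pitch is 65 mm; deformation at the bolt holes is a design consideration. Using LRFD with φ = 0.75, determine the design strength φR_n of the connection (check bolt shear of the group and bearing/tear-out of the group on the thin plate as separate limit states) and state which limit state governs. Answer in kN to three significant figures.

212 kN (bolt shear governs)

Bolt shear: A_b = π·16²/4 = 201.1 mm²; R_n = 469 × 201.1 × 3 × 1 / 1000 = 282.9 kN → 0.75 × 282.9 = 212 kN.
Bearing (1.2 l_c t F_u ≤ 2.4 d t F_u): upper limit = 2.4·16·16·450 / 1000 = 276.5 kN.
  Edge l_c = 25 − 18/2 = 16 → r_n = 138.2 kN; interior l_c = 65 − 18 = 47 → r_n = 276.5 kN.
  R_n,bearing = 1·138.2 + 2·276.5 = 691.2 kN → 0.75 × 691.2 = 518 kN.
Bolt shear governs: 212 kN.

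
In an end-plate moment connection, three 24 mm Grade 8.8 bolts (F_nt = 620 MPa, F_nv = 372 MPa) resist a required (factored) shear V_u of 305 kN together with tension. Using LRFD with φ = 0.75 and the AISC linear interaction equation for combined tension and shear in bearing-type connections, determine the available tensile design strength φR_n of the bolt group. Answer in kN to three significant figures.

A_b = π·24²/4 = 452.4 mm²; f_rv = 305 × 1000 / (3 × 452.4) = 224.7 MPa.
F'_nt = 1.3 F_nt − (F_nt / φF_nv) f_rv = 1.3·620 − (620/(0.75·372))·224.7 = 306.6 MPa, capped at F_nt → F'_nt = 306.6 MPa.
R_n = F'_nt · A_b · n = 306.6 × 452.4 × 3 / 1000 = 416.1 kN.
Design strength φR_n = 0.75 × 416.1 = 312 kN.

312 kN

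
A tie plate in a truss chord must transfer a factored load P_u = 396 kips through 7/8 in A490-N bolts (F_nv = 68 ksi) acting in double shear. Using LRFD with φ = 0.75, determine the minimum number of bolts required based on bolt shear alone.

A_b = π·0.875²/4 = 0.6013 in².
Per-bolt design strength φR_n = 0.75 × 68 × 0.6013 × 2 = 61.33 kips.
n ≥ 396 / 61.33 = 6.456 → use 7 bolts.

7 bolts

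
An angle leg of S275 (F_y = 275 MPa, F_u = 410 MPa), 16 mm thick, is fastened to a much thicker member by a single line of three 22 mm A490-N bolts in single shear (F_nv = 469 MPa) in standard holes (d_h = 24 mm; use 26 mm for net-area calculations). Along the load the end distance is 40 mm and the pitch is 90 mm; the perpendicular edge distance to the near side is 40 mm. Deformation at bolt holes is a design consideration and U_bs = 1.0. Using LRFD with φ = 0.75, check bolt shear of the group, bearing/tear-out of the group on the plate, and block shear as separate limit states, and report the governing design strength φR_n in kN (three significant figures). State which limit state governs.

Bolt shear: A_b = π·22²/4 = 380.1 mm²; R_n = 469 × 380.1 × 3 × 1 / 1000 = 534.8 kN → 0.75 × 534.8 = 401 kN.
Bearing: edge l_c = 28, r_n = 220.4 kN; interior l_c = 66, r_n = 346.4 kN; R_n = 220.4 + 2·346.4 = 913.2 kN → 685 kN.
Block shear: A_gv = 3520, A_nv = 2480, A_nt = 432 mm²; R_n = min(0.6F_uA_nv, 0.6F_yA_gv) + U_bs·F_u·A_nt = 757.9 kN → 568 kN.
Bolt shear governs: 401 kN.

401 kN (bolt shear governs)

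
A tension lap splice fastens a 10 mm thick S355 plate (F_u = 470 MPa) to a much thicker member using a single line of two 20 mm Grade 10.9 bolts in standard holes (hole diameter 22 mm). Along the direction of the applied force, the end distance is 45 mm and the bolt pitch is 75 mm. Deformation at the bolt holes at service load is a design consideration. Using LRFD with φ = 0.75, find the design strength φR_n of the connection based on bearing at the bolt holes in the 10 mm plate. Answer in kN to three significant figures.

313 kN

Per bolt r_n = 1.2 l_c t F_u ≤ 2.4 d t F_u; upper limit = 2.4 × 20 × 10 × 470 / 1000 = 225.6 kN.
Edge bolt: l_c = 45 − 22/2 = 34 mm → 1.2 × 34 × 10 × 470 / 1000 = 191.8 → r_n = 191.8 kN.
Interior bolts: l_c = 75 − 22 = 53 mm → 1.2 × 53 × 10 × 470 / 1000 = 298.9 → r_n = 225.6 kN.
R_n = 1 × 191.8 + 1 × 225.6 = 417.4 kN.
Design strength φR_n = 0.75 × 417.4 = 313 kN.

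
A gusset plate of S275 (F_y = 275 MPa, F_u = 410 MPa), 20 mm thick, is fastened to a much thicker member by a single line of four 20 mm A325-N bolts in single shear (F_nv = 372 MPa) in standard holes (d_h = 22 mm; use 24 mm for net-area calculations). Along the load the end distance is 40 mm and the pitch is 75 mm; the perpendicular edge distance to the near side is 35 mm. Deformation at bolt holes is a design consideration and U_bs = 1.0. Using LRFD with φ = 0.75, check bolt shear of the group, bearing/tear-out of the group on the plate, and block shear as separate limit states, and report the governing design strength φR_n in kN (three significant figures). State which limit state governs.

Bolt shear: A_b = π·20²/4 = 314.2 mm²; R_n = 372 × 314.2 × 4 × 1 / 1000 = 467.5 kN → 0.75 × 467.5 = 351 kN.
Bearing: edge l_c = 29, r_n = 285.4 kN; interior l_c = 53, r_n = 393.6 kN; R_n = 285.4 + 3·393.6 = 1466 kN → 1100 kN.
Block shear: A_gv = 5300, A_nv = 3620, A_nt = 460 mm²; R_n = min(0.6F_uA_nv, 0.6F_yA_gv) + U_bs·F_u·A_nt = 1063 kN → 797 kN.
Bolt shear governs: 351 kN.

351 kN (bolt shear governs)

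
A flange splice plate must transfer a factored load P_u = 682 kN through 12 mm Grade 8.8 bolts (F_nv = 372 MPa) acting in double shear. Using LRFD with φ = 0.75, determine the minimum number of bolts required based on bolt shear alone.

11 bolts

A_b = π·12²/4 = 113.1 mm².
Per-bolt design strength φR_n = 0.75 × 372 × 113.1 × 2 / 1000 = 63.11 kN.
n ≥ 682 / 63.11 = 10.81 → use 11 bolts.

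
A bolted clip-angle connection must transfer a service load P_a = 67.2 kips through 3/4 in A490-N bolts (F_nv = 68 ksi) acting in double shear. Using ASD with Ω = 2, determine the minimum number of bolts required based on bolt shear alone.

3 bolts

A_b = π·0.75²/4 = 0.4418 in².
Per-bolt allowable strength R_n/Ω = 68 × 0.4418 × 2 / 2 = 30.04 kips.
n ≥ 67.2 / 30.04 = 2.237 → use 3 bolts.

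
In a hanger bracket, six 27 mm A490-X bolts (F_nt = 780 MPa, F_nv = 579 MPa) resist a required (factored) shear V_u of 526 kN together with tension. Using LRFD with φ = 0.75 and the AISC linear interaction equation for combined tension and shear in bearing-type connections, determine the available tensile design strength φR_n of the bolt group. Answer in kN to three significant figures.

1900 kN

A_b = π·27²/4 = 572.6 mm²; f_rv = 526 × 1000 / (6 × 572.6) = 153.1 MPa.
F'_nt = 1.3 F_nt − (F_nt / φF_nv) f_rv = 1.3·780 − (780/(0.75·579))·153.1 = 739 MPa, capped at F_nt → F'_nt = 739 MPa.
R_n = F'_nt · A_b · n = 739 × 572.6 × 6 / 1000 = 2539 kN.
Design strength φR_n = 0.75 × 2539 = 1900 kN.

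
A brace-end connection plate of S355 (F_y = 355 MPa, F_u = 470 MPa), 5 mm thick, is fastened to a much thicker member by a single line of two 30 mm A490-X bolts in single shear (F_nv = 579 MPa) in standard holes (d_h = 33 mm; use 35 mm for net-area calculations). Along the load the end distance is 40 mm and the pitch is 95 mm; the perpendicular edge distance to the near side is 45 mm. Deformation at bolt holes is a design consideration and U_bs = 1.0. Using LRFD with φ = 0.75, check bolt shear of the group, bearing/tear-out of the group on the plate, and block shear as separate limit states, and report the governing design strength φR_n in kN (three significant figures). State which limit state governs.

136 kN (block shear governs)

Bolt shear: A_b = π·30²/4 = 706.9 mm²; R_n = 579 × 706.9 × 2 × 1 / 1000 = 818.5 kN → 0.75 × 818.5 = 614 kN.
Bearing: edge l_c = 23.5, r_n = 66.27 kN; interior l_c = 62, r_n = 169.2 kN; R_n = 66.27 + 1·169.2 = 235.5 kN → 177 kN.
Block shear: A_gv = 675, A_nv = 412.5, A_nt = 137.5 mm²; R_n = min(0.6F_uA_nv, 0.6F_yA_gv) + U_bs·F_u·A_nt = 181 kN → 136 kN.
Block shear governs: 136 kN.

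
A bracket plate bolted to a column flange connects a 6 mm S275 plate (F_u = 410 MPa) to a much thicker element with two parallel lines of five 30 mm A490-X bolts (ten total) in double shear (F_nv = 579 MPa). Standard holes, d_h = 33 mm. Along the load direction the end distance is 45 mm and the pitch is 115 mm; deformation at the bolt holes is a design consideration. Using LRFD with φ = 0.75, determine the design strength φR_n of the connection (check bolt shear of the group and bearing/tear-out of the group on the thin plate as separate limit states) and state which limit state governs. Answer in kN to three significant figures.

Bolt shear: A_b = π·30²/4 = 706.9 mm²; R_n = 579 × 706.9 × 10 × 2 / 1000 = 8185 kN → 0.75 × 8185 = 6140 kN.
Bearing (1.2 l_c t F_u ≤ 2.4 d t F_u): upper limit = 2.4·30·6·410 / 1000 = 177.1 kN.
  Edge l_c = 45 − 33/2 = 28.5 → r_n = 84.13 kN; interior l_c = 115 − 33 = 82 → r_n = 177.1 kN.
  R_n,bearing = 2·84.13 + 8·177.1 = 1585 kN → 0.75 × 1585 = 1190 kN.
Bearing governs: 1190 kN.

1190 kN (bearing governs)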